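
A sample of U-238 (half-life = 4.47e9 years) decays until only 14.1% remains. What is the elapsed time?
t = t½ × log₂(N₀/N) = 1.263e10 years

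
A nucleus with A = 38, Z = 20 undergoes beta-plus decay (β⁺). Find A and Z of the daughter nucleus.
Daughter: A = 38, Z = 19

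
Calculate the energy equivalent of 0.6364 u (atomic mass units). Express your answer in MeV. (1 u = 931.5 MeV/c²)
E = mc² = 592.8 MeV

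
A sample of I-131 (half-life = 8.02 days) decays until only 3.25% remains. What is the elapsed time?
t = t½ × log₂(N₀/N) = 39.65 days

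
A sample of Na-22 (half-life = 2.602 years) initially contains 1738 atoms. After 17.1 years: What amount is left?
N = N₀(1/2)^(t/t½) = 18.27 atoms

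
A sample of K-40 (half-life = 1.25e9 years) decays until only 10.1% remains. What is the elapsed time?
t = t½ × log₂(N₀/N) = 4.134e9 years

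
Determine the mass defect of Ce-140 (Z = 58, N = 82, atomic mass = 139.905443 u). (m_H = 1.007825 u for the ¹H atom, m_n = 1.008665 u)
Δm = Z·m_H + N·m_n − M = 1.259 u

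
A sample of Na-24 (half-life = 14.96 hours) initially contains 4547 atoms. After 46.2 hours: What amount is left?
N = N₀(1/2)^(t/t½) = 534.7 atoms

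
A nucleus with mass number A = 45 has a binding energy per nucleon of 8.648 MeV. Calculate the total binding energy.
B.E. = 8.648 × 45 = 389.2 MeV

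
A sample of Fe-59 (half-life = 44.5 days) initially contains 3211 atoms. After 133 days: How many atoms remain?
N = N₀(1/2)^(t/t½) = 404.5 atoms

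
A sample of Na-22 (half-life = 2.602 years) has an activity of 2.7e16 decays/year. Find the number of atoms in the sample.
N = A/λ = 1.014e17 atoms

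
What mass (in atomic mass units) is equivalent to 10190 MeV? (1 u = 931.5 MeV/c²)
m = E/c² = 10.94 u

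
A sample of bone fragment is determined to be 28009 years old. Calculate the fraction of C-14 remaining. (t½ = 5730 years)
N/N₀ = (1/2)^(t/t½) = 0.03377 = 3.38%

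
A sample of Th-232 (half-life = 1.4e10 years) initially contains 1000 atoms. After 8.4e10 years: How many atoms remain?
N = N₀(1/2)^(t/t½) = 15.62 atoms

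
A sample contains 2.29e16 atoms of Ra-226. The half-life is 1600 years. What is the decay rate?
A = λN = 9.921e12 decays/year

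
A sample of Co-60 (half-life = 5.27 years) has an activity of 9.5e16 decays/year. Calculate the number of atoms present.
N = A/λ = 7.223e17 atoms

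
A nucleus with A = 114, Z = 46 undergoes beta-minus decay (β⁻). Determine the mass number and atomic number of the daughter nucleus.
Daughter: A = 114, Z = 47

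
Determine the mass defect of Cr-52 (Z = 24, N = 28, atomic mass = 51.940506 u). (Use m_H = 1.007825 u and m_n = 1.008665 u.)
Δm = Z·m_H + N·m_n − M = 0.4899 u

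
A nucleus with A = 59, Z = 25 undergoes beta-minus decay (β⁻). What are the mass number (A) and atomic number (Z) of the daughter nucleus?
Daughter: A = 59, Z = 26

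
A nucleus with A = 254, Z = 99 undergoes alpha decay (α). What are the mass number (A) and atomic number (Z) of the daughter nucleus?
Daughter: A = 250, Z = 97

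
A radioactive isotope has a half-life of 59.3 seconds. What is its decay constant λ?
λ = ln(2)/t½ = 0.01169 second⁻¹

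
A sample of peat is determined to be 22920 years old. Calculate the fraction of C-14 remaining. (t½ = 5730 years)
N/N₀ = (1/2)^(t/t½) = 0.0625 = 6.25%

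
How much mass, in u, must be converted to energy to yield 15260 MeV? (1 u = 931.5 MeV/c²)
m = E/c² = 16.38 u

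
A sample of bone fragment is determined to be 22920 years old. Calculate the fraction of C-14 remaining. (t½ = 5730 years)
N/N₀ = (1/2)^(t/t½) = 0.0625 = 6.25%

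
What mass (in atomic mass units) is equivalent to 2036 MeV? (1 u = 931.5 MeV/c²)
m = E/c² = 2.186 u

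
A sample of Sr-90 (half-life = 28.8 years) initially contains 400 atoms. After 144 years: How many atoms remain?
N = N₀(1/2)^(t/t½) = 12.5 atoms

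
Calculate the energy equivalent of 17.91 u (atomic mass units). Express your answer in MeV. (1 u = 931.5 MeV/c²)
E = mc² = 16680 MeV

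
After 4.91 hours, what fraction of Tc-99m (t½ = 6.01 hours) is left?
N/N₀ = (1/2)^(t/t½) = 0.5676 = 56.8%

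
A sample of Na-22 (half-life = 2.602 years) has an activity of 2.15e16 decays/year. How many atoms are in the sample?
N = A/λ = 8.071e16 atoms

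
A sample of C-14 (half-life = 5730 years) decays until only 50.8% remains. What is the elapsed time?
t = t½ × log₂(N₀/N) = 5599 years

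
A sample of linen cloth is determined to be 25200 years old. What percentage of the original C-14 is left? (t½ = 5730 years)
N/N₀ = (1/2)^(t/t½) = 0.04743 = 4.74%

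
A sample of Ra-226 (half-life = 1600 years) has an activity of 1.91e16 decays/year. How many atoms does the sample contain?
N = A/λ = 4.409e19 atoms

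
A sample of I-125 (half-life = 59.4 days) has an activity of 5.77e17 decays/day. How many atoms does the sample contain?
N = A/λ = 4.945e19 atoms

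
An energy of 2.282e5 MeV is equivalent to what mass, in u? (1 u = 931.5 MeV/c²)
m = E/c² = 245 u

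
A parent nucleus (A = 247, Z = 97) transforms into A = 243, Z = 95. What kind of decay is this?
ΔA = -4, ΔZ = -2 ⇒ alpha decay (α)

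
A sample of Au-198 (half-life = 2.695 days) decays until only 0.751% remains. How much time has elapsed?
t = t½ × log₂(N₀/N) = 19.02 days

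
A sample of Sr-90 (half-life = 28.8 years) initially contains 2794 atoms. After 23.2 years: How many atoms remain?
N = N₀(1/2)^(t/t½) = 1599 atoms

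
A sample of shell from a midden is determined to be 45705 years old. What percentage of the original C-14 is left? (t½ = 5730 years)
N/N₀ = (1/2)^(t/t½) = 0.003971 = 0.397%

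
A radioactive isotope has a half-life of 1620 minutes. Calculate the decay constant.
λ = ln(2)/t½ = 4.279e-4 minute⁻¹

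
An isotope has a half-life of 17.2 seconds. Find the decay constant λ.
λ = ln(2)/t½ = 0.0403 second⁻¹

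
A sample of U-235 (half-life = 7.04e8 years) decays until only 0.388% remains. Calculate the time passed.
t = t½ × log₂(N₀/N) = 5.639e9 years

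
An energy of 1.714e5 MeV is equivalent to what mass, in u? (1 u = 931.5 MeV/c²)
m = E/c² = 184 u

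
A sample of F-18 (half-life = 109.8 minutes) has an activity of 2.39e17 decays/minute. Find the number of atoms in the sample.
N = A/λ = 3.786e19 atoms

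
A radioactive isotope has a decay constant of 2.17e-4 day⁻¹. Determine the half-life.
t½ = ln(2)/λ = 3194 days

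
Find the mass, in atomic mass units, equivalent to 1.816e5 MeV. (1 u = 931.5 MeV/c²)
m = E/c² = 195 u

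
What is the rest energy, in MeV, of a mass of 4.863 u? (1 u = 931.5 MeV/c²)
E = mc² = 4530 MeV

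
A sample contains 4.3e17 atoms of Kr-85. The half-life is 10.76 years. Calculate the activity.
A = λN = 2.77e16 decays/year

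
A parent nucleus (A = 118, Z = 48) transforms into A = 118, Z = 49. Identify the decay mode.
ΔA = 0, ΔZ = +1 ⇒ beta-minus decay (β⁻)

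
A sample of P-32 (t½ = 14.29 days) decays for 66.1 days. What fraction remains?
N/N₀ = (1/2)^(t/t½) = 0.04051 = 4.05%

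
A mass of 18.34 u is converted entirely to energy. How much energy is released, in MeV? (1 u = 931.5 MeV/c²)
E = mc² = 17080 MeV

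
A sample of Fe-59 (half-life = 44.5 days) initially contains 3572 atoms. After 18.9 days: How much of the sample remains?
N = N₀(1/2)^(t/t½) = 2661 atoms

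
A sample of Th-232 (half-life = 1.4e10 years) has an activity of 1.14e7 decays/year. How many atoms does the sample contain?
N = A/λ = 2.303e17 atoms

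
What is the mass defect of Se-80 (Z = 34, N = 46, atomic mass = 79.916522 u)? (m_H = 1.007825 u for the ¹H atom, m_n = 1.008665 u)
Δm = Z·m_H + N·m_n − M = 0.7481 u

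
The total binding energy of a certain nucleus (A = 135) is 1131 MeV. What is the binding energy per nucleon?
B.E./A = 1131/135 = 8.378 MeV/nucleon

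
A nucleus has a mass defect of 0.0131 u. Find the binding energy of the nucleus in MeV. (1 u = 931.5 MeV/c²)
B.E. = Δm × 931.5 = 12.2 MeV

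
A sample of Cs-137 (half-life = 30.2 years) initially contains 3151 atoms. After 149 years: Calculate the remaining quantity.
N = N₀(1/2)^(t/t½) = 103.1 atoms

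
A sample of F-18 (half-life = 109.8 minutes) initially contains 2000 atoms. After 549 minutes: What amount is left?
N = N₀(1/2)^(t/t½) = 62.5 atoms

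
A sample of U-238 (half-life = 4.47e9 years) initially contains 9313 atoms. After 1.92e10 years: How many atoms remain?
N = N₀(1/2)^(t/t½) = 474.3 atoms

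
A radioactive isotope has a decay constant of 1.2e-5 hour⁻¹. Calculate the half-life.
t½ = ln(2)/λ = 57760 hours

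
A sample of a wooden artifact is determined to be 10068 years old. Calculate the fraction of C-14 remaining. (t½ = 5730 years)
N/N₀ = (1/2)^(t/t½) = 0.2958 = 29.6%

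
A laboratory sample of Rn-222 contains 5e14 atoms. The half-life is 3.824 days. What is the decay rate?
A = λN = 9.063e13 decays/day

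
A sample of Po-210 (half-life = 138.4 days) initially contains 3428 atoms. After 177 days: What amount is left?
N = N₀(1/2)^(t/t½) = 1413 atoms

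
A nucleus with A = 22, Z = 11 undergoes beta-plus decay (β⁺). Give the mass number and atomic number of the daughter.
Daughter: A = 22, Z = 10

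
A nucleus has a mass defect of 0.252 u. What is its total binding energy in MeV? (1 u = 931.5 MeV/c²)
B.E. = Δm × 931.5 = 234.7 MeV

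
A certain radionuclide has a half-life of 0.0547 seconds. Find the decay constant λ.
λ = ln(2)/t½ = 12.67 second⁻¹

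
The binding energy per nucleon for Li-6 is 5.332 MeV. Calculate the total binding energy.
B.E. = 5.332 × 6 = 31.99 MeV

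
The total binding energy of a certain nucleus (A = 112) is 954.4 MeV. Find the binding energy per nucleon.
B.E./A = 954.4/112 = 8.521 MeV/nucleon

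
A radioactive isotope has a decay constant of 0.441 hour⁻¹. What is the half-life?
t½ = ln(2)/λ = 1.572 hours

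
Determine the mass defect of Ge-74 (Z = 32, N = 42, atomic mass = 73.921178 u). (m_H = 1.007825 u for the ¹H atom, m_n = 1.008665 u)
Δm = Z·m_H + N·m_n − M = 0.6932 u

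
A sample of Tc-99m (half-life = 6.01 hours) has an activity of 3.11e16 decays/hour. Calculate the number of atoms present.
N = A/λ = 2.697e17 atoms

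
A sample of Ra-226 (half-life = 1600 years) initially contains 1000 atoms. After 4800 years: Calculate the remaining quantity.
N = N₀(1/2)^(t/t½) = 125 atoms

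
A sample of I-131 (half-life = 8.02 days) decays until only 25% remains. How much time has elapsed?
t = t½ × log₂(N₀/N) = 16.04 days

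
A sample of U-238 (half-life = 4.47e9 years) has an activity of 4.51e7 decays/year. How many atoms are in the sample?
N = A/λ = 2.908e17 atoms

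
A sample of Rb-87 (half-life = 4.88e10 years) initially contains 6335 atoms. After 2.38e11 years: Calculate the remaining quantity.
N = N₀(1/2)^(t/t½) = 215.6 atoms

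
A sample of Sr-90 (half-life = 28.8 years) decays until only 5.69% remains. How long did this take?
t = t½ × log₂(N₀/N) = 119.1 years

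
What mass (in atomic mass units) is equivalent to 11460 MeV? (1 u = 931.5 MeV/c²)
m = E/c² = 12.3 u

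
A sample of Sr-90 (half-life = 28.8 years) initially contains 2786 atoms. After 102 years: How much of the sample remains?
N = N₀(1/2)^(t/t½) = 239.2 atoms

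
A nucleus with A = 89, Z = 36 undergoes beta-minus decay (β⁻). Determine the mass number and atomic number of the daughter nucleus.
Daughter: A = 89, Z = 37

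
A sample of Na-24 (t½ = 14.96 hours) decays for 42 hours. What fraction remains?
N/N₀ = (1/2)^(t/t½) = 0.1428 = 14.3%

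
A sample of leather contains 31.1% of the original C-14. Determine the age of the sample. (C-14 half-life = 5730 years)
Age = t½ × log₂(1/ratio) = 9655 years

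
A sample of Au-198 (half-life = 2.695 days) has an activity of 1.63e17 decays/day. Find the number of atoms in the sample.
N = A/λ = 6.338e17 atoms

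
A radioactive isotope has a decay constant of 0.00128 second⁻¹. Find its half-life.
t½ = ln(2)/λ = 541.5 seconds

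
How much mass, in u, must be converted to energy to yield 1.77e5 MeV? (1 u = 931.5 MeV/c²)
m = E/c² = 190 u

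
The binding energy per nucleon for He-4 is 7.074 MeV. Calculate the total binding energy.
B.E. = 7.074 × 4 = 28.3 MeV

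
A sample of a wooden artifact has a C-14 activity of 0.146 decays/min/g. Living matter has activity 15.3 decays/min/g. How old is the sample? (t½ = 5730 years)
Age = t½ × log₂(A₀/A) = 38460 years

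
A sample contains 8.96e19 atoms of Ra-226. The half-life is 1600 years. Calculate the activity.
A = λN = 3.882e16 decays/year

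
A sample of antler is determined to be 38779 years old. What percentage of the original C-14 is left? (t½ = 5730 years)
N/N₀ = (1/2)^(t/t½) = 0.009177 = 0.918%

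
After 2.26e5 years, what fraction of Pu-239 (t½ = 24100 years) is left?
N/N₀ = (1/2)^(t/t½) = 0.001503 = 0.15%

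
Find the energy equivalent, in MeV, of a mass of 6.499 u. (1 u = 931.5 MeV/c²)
E = mc² = 6054 MeV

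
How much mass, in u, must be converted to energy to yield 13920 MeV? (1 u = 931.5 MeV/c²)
m = E/c² = 14.94 u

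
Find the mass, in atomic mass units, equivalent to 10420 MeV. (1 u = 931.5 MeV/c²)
m = E/c² = 11.19 u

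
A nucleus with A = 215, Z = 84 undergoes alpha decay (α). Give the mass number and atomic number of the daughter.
Daughter: A = 211, Z = 82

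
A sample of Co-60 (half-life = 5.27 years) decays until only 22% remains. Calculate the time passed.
t = t½ × log₂(N₀/N) = 11.51 years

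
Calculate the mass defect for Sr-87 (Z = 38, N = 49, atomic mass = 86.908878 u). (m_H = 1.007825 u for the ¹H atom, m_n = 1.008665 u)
Δm = Z·m_H + N·m_n − M = 0.8131 u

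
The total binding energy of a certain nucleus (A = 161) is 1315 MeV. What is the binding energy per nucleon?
B.E./A = 1315/161 = 8.168 MeV/nucleon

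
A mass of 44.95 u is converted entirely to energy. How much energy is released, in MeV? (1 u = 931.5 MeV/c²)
E = mc² = 41870 MeV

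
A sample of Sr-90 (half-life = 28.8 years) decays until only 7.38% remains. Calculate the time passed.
t = t½ × log₂(N₀/N) = 108.3 years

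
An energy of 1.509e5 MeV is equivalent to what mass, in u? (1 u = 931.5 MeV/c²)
m = E/c² = 162 u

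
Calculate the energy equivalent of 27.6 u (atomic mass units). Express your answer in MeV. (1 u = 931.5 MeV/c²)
E = mc² = 25710 MeV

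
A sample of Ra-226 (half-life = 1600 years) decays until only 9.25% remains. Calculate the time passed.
t = t½ × log₂(N₀/N) = 5495 years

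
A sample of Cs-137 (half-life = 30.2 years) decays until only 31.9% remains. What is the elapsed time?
t = t½ × log₂(N₀/N) = 49.78 years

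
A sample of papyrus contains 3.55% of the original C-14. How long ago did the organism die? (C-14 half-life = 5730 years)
Age = t½ × log₂(1/ratio) = 27600 years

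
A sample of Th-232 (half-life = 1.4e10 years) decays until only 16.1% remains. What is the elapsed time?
t = t½ × log₂(N₀/N) = 3.689e10 years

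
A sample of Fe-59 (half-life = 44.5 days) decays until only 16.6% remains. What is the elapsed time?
t = t½ × log₂(N₀/N) = 115.3 days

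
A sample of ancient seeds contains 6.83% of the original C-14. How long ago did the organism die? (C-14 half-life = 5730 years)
Age = t½ × log₂(1/ratio) = 22190 years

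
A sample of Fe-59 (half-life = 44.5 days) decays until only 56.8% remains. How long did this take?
t = t½ × log₂(N₀/N) = 36.31 days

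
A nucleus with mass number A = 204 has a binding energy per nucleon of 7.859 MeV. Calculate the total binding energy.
B.E. = 7.859 × 204 = 1603 MeV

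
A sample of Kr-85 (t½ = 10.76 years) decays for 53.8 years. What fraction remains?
N/N₀ = (1/2)^(t/t½) = 0.03125 = 3.12%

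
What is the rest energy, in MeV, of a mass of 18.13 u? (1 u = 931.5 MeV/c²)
E = mc² = 16890 MeV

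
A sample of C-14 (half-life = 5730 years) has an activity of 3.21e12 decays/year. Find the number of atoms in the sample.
N = A/λ = 2.654e16 atoms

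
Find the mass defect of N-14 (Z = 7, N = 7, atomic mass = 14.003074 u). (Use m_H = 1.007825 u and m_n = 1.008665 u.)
Δm = Z·m_H + N·m_n − M = 0.1124 u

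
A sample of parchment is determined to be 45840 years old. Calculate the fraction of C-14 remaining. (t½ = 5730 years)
N/N₀ = (1/2)^(t/t½) = 0.003906 = 0.391%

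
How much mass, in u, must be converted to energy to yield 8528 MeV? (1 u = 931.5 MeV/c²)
m = E/c² = 9.155 u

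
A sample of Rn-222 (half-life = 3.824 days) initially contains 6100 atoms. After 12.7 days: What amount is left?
N = N₀(1/2)^(t/t½) = 610.3 atoms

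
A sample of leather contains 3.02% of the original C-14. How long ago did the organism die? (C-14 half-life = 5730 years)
Age = t½ × log₂(1/ratio) = 28930 years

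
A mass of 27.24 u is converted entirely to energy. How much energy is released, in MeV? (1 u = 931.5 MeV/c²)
E = mc² = 25370 MeV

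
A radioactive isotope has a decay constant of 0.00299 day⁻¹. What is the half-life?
t½ = ln(2)/λ = 231.8 days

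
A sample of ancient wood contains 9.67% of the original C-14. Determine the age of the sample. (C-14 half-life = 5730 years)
Age = t½ × log₂(1/ratio) = 19310 years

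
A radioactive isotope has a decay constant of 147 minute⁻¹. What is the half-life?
t½ = ln(2)/λ = 0.004715 minutes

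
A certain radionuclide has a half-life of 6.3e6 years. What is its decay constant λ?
λ = ln(2)/t½ = 1.1e-7 year⁻¹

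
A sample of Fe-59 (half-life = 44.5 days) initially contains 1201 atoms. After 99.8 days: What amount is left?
N = N₀(1/2)^(t/t½) = 253.8 atoms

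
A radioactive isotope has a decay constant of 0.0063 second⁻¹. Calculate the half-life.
t½ = ln(2)/λ = 110 seconds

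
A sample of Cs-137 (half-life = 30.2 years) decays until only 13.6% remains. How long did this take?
t = t½ × log₂(N₀/N) = 86.93 years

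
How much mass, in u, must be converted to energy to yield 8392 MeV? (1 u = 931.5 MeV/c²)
m = E/c² = 9.009 u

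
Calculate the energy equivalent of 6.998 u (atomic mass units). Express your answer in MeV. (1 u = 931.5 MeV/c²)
E = mc² = 6519 MeV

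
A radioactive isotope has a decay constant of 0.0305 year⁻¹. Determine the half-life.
t½ = ln(2)/λ = 22.73 years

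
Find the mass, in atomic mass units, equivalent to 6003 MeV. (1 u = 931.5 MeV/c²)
m = E/c² = 6.444 u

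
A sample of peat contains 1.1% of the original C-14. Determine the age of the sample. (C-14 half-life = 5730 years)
Age = t½ × log₂(1/ratio) = 37280 years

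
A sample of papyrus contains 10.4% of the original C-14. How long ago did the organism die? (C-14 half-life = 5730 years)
Age = t½ × log₂(1/ratio) = 18710 years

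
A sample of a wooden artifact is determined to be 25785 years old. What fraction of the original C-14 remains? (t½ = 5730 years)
N/N₀ = (1/2)^(t/t½) = 0.04419 = 4.42%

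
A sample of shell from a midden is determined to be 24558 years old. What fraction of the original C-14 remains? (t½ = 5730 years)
N/N₀ = (1/2)^(t/t½) = 0.05127 = 5.13%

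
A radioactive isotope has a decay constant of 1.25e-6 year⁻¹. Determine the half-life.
t½ = ln(2)/λ = 5.545e5 years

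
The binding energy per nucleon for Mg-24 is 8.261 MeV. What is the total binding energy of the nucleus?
B.E. = 8.261 × 24 = 198.3 MeV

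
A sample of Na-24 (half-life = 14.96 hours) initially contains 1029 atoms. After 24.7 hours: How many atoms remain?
N = N₀(1/2)^(t/t½) = 327.6 atoms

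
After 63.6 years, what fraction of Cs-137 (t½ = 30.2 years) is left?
N/N₀ = (1/2)^(t/t½) = 0.2323 = 23.2%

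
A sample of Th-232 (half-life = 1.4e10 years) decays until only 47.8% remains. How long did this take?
t = t½ × log₂(N₀/N) = 1.491e10 years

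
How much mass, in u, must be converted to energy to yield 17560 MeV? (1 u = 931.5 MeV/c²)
m = E/c² = 18.85 u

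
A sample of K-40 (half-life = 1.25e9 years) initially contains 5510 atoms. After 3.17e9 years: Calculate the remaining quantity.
N = N₀(1/2)^(t/t½) = 950 atoms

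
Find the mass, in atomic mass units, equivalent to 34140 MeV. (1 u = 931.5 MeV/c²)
m = E/c² = 36.65 u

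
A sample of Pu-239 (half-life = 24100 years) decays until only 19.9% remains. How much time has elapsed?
t = t½ × log₂(N₀/N) = 56130 years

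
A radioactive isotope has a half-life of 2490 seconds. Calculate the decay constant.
λ = ln(2)/t½ = 2.784e-4 second⁻¹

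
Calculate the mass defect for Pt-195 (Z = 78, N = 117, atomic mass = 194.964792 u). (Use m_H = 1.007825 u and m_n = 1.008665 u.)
Δm = Z·m_H + N·m_n − M = 1.659 u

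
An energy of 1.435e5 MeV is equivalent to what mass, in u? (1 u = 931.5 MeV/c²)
m = E/c² = 154.1 u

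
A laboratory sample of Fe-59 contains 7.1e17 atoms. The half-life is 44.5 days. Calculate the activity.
A = λN = 1.106e16 decays/day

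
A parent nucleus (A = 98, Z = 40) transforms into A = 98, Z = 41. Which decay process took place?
ΔA = 0, ΔZ = +1 ⇒ beta-minus decay (β⁻)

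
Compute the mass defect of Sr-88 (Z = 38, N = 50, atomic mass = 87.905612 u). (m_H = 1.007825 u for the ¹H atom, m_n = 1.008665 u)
Δm = Z·m_H + N·m_n − M = 0.825 u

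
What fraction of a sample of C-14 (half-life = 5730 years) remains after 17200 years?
N/N₀ = (1/2)^(t/t½) = 0.1248 = 12.5%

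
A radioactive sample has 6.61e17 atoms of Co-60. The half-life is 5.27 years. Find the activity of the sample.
A = λN = 8.694e16 decays/year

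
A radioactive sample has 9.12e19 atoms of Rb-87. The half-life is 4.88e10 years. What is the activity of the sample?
A = λN = 1.295e9 decays/year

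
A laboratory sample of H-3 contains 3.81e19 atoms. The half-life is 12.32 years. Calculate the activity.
A = λN = 2.144e18 decays/year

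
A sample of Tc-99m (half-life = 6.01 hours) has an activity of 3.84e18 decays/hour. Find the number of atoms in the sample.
N = A/λ = 3.33e19 atoms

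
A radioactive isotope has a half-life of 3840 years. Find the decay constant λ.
λ = ln(2)/t½ = 1.805e-4 year⁻¹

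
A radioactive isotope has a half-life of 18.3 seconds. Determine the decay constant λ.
λ = ln(2)/t½ = 0.03788 second⁻¹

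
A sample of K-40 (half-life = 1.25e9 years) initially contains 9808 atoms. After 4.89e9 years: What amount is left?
N = N₀(1/2)^(t/t½) = 651.6 atoms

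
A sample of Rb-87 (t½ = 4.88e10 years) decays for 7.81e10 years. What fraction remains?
N/N₀ = (1/2)^(t/t½) = 0.3298 = 33%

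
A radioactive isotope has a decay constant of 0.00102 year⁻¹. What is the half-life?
t½ = ln(2)/λ = 679.6 years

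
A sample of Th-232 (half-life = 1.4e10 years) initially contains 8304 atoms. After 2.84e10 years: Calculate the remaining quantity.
N = N₀(1/2)^(t/t½) = 2035 atoms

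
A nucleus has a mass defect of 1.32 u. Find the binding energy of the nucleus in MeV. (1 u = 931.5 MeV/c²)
B.E. = Δm × 931.5 = 1230 MeV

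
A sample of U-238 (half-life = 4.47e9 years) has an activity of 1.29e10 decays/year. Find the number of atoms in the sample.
N = A/λ = 8.319e19 atoms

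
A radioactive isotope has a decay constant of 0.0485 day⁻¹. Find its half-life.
t½ = ln(2)/λ = 14.29 days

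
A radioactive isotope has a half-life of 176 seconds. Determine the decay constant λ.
λ = ln(2)/t½ = 0.003938 second⁻¹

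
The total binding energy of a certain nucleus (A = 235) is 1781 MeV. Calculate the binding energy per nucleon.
B.E./A = 1781/235 = 7.579 MeV/nucleon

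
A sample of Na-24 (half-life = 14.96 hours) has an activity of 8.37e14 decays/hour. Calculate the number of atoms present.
N = A/λ = 1.806e16 atoms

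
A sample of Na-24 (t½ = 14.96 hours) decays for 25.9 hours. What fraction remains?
N/N₀ = (1/2)^(t/t½) = 0.3012 = 30.1%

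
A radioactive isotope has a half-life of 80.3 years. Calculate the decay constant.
λ = ln(2)/t½ = 0.008632 year⁻¹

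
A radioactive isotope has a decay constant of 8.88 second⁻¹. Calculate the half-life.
t½ = ln(2)/λ = 0.07806 seconds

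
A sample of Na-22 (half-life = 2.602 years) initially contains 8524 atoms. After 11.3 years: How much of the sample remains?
N = N₀(1/2)^(t/t½) = 420.1 atoms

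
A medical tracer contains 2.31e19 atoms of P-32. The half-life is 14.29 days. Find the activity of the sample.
A = λN = 1.12e18 decays/day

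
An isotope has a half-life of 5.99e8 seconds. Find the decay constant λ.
λ = ln(2)/t½ = 1.157e-9 second⁻¹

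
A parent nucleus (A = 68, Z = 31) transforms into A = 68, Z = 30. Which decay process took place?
ΔA = 0, ΔZ = -1 ⇒ beta-plus decay (β⁺) or electron capture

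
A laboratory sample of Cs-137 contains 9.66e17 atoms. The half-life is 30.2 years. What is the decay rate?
A = λN = 2.217e16 decays/year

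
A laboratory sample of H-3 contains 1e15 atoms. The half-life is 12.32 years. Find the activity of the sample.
A = λN = 5.626e13 decays/year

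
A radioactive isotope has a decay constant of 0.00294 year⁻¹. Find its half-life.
t½ = ln(2)/λ = 235.8 years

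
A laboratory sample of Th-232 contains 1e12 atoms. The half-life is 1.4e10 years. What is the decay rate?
A = λN = 49.51 decays/year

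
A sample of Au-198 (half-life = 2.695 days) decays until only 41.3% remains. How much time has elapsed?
t = t½ × log₂(N₀/N) = 3.438 days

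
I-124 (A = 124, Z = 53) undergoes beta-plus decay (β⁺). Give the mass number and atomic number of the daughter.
Daughter: A = 124, Z = 52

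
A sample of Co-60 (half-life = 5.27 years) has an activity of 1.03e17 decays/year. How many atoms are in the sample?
N = A/λ = 7.831e17 atoms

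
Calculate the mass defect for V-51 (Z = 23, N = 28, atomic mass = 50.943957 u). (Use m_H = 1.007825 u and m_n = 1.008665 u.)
Δm = Z·m_H + N·m_n − M = 0.4786 u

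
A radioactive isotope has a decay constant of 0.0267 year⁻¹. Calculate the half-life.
t½ = ln(2)/λ = 25.96 years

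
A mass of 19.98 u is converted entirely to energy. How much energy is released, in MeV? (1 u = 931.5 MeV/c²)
E = mc² = 18610 MeV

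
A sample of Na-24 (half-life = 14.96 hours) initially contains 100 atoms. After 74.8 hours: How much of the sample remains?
N = N₀(1/2)^(t/t½) = 3.125 atoms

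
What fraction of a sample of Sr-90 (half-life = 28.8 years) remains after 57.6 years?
N/N₀ = (1/2)^(t/t½) = 0.25 = 25%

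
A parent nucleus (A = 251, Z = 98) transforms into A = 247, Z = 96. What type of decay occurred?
ΔA = -4, ΔZ = -2 ⇒ alpha decay (α)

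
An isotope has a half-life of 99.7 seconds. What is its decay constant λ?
λ = ln(2)/t½ = 0.006952 second⁻¹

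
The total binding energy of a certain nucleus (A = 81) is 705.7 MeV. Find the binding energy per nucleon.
B.E./A = 705.7/81 = 8.712 MeV/nucleon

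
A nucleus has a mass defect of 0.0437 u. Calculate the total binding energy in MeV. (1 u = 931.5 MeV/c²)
B.E. = Δm × 931.5 = 40.71 MeV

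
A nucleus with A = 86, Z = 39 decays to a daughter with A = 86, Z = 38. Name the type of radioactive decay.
ΔA = 0, ΔZ = -1 ⇒ beta-plus decay (β⁺) or electron capture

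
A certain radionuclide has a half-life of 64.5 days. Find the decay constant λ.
λ = ln(2)/t½ = 0.01075 day⁻¹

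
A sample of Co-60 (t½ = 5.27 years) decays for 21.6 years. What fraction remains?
N/N₀ = (1/2)^(t/t½) = 0.05837 = 5.84%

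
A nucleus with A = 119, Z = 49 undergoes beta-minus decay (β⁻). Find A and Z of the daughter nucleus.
Daughter: A = 119, Z = 50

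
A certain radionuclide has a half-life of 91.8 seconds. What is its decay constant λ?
λ = ln(2)/t½ = 0.007551 second⁻¹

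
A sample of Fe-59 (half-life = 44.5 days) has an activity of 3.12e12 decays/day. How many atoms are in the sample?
N = A/λ = 2.003e14 atoms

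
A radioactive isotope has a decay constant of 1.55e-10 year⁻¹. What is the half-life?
t½ = ln(2)/λ = 4.472e9 years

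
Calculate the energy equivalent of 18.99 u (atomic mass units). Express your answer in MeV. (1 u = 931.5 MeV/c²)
E = mc² = 17690 MeV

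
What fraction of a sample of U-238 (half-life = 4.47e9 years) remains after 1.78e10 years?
N/N₀ = (1/2)^(t/t½) = 0.06328 = 6.33%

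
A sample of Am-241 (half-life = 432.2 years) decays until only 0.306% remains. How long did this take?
t = t½ × log₂(N₀/N) = 3610 years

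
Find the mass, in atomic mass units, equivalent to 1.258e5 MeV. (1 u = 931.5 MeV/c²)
m = E/c² = 135.1 u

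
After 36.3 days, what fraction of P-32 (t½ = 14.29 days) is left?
N/N₀ = (1/2)^(t/t½) = 0.1719 = 17.2%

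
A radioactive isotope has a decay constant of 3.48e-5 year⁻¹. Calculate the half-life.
t½ = ln(2)/λ = 19920 years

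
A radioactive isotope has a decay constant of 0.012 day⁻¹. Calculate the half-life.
t½ = ln(2)/λ = 57.76 days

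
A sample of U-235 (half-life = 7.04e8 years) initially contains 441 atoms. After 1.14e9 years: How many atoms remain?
N = N₀(1/2)^(t/t½) = 143.5 atoms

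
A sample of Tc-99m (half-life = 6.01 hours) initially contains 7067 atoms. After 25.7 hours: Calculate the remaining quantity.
N = N₀(1/2)^(t/t½) = 364.7 atoms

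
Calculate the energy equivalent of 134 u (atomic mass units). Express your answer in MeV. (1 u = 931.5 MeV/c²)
E = mc² = 1.248e5 MeV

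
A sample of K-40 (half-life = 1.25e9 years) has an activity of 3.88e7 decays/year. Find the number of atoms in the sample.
N = A/λ = 6.997e16 atoms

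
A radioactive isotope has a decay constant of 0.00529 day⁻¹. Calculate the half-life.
t½ = ln(2)/λ = 131 days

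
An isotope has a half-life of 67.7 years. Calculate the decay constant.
λ = ln(2)/t½ = 0.01024 year⁻¹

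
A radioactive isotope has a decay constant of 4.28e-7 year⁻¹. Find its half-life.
t½ = ln(2)/λ = 1.62e6 years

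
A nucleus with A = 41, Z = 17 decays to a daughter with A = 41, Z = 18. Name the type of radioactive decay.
ΔA = 0, ΔZ = +1 ⇒ beta-minus decay (β⁻)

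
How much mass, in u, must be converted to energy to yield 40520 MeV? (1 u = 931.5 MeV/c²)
m = E/c² = 43.5 u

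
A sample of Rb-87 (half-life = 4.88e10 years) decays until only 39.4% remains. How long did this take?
t = t½ × log₂(N₀/N) = 6.557e10 years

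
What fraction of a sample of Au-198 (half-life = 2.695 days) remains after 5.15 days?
N/N₀ = (1/2)^(t/t½) = 0.2659 = 26.6%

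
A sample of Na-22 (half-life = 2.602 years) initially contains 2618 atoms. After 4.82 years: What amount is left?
N = N₀(1/2)^(t/t½) = 725 atoms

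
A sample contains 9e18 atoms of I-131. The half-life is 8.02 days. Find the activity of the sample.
A = λN = 7.778e17 decays/day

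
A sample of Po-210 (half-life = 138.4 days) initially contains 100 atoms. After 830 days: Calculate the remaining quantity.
N = N₀(1/2)^(t/t½) = 1.566 atoms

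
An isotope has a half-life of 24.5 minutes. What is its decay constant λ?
λ = ln(2)/t½ = 0.02829 minute⁻¹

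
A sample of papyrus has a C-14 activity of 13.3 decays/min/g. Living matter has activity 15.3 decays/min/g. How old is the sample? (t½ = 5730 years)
Age = t½ × log₂(A₀/A) = 1158 years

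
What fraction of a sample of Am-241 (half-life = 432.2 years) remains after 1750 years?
N/N₀ = (1/2)^(t/t½) = 0.06041 = 6.04%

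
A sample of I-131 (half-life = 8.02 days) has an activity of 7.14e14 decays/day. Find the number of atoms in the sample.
N = A/λ = 8.261e15 atoms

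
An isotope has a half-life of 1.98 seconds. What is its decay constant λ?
λ = ln(2)/t½ = 0.3501 second⁻¹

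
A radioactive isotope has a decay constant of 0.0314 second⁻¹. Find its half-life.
t½ = ln(2)/λ = 22.07 seconds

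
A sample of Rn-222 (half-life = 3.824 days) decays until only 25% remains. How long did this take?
t = t½ × log₂(N₀/N) = 7.648 days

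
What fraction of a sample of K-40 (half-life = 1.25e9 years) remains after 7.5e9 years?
N/N₀ = (1/2)^(t/t½) = 0.01562 = 1.56%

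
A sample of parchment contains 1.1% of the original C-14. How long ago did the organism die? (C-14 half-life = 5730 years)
Age = t½ × log₂(1/ratio) = 37280 years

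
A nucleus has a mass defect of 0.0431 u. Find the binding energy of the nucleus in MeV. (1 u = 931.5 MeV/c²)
B.E. = Δm × 931.5 = 40.15 MeV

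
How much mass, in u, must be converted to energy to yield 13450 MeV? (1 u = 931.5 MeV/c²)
m = E/c² = 14.44 u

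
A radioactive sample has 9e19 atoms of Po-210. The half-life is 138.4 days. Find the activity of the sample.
A = λN = 4.507e17 decays/day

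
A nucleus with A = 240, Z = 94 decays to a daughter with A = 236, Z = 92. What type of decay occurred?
ΔA = -4, ΔZ = -2 ⇒ alpha decay (α)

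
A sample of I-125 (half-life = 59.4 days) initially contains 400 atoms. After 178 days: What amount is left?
N = N₀(1/2)^(t/t½) = 50.12 atoms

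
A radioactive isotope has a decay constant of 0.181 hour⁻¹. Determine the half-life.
t½ = ln(2)/λ = 3.83 hours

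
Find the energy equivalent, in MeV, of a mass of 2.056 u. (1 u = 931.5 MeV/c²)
E = mc² = 1915 MeV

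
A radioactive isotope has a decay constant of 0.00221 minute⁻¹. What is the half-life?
t½ = ln(2)/λ = 313.6 minutes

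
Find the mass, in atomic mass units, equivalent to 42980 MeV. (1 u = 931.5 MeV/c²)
m = E/c² = 46.14 u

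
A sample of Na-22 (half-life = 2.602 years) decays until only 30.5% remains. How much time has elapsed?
t = t½ × log₂(N₀/N) = 4.458 years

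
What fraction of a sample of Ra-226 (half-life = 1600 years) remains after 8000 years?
N/N₀ = (1/2)^(t/t½) = 0.03125 = 3.12%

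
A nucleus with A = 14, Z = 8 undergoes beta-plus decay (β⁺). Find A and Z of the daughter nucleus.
Daughter: A = 14, Z = 7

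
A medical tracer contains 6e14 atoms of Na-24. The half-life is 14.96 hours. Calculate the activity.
A = λN = 2.78e13 decays/hour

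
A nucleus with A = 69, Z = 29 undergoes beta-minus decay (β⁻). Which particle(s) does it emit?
β⁻: electron (e⁻) + antineutrino (ν̄ₑ)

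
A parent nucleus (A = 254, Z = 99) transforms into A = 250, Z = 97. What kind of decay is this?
ΔA = -4, ΔZ = -2 ⇒ alpha decay (α)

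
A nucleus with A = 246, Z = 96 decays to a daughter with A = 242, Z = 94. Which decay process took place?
ΔA = -4, ΔZ = -2 ⇒ alpha decay (α)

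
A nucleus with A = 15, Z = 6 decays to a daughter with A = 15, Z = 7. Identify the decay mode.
ΔA = 0, ΔZ = +1 ⇒ beta-minus decay (β⁻)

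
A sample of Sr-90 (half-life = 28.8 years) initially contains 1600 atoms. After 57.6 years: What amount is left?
N = N₀(1/2)^(t/t½) = 400 atoms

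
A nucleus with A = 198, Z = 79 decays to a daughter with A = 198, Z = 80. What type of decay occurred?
ΔA = 0, ΔZ = +1 ⇒ beta-minus decay (β⁻)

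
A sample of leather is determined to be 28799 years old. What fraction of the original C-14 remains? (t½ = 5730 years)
N/N₀ = (1/2)^(t/t½) = 0.03069 = 3.07%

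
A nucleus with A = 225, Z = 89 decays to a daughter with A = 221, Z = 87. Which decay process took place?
ΔA = -4, ΔZ = -2 ⇒ alpha decay (α)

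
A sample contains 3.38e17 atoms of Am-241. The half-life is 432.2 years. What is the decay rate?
A = λN = 5.421e14 decays/year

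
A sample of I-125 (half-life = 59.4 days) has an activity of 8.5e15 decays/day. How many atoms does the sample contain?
N = A/λ = 7.284e17 atoms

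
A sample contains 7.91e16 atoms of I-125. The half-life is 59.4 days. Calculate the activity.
A = λN = 9.23e14 decays/day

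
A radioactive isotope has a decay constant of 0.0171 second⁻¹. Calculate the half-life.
t½ = ln(2)/λ = 40.53 seconds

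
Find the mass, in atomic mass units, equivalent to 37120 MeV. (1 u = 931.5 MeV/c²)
m = E/c² = 39.85 u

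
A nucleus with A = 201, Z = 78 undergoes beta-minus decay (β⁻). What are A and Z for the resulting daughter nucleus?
Daughter: A = 201, Z = 79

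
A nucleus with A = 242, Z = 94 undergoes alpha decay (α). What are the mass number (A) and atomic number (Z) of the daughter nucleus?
Daughter: A = 238, Z = 92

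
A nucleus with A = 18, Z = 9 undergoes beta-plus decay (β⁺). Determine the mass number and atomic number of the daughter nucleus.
Daughter: A = 18, Z = 8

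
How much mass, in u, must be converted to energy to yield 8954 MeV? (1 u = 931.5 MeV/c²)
m = E/c² = 9.612 u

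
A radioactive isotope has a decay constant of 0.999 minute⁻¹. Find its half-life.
t½ = ln(2)/λ = 0.6938 minutes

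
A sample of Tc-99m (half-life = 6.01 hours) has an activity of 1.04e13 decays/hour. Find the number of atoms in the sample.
N = A/λ = 9.017e13 atoms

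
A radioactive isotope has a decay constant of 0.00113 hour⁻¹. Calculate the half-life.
t½ = ln(2)/λ = 613.4 hours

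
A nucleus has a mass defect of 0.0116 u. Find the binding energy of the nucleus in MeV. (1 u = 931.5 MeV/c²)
B.E. = Δm × 931.5 = 10.81 MeV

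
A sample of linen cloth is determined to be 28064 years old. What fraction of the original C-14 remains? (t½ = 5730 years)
N/N₀ = (1/2)^(t/t½) = 0.03355 = 3.35%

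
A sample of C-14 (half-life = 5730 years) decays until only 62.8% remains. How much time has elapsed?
t = t½ × log₂(N₀/N) = 3846 years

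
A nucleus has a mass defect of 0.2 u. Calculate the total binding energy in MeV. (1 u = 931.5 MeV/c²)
B.E. = Δm × 931.5 = 186.3 MeV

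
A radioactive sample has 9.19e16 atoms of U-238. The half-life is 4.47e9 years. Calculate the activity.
A = λN = 1.425e7 decays/year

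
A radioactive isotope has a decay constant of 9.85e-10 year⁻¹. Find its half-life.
t½ = ln(2)/λ = 7.037e8 years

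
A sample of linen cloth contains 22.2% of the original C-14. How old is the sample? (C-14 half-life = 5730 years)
Age = t½ × log₂(1/ratio) = 12440 years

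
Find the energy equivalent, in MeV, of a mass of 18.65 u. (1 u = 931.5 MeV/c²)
E = mc² = 17370 MeV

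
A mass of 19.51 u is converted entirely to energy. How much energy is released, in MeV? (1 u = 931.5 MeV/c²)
E = mc² = 18170 MeV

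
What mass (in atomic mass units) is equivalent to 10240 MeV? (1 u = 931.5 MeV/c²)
m = E/c² = 10.99 u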